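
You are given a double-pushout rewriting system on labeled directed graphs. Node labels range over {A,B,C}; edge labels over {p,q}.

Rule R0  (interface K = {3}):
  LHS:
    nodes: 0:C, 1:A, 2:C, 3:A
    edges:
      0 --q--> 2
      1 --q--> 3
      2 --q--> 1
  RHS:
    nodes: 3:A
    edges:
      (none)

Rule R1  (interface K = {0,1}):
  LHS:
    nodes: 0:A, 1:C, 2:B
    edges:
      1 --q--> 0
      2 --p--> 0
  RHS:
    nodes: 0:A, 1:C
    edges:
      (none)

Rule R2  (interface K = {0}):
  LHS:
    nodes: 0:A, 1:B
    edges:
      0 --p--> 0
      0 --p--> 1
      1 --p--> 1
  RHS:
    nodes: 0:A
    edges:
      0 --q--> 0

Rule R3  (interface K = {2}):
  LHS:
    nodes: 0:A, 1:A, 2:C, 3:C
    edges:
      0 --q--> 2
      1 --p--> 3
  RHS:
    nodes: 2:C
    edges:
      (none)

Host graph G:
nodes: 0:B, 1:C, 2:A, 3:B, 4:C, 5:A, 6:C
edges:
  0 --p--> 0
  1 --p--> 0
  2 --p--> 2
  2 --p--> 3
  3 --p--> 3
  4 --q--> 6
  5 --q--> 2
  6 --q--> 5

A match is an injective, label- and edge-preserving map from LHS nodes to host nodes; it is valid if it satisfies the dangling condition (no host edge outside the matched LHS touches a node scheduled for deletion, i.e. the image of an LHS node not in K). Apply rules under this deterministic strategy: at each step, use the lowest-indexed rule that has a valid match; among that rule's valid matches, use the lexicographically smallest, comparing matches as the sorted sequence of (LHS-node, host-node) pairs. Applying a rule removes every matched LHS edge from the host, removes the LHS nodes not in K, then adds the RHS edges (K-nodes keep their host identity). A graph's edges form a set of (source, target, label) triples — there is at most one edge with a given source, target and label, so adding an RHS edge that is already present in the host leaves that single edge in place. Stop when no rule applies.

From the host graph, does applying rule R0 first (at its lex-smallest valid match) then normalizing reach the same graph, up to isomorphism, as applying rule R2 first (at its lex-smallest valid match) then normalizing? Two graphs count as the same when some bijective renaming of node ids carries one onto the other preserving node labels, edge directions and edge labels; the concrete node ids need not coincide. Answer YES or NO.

Answer: YES

Derivation:
branch R0-first: apply at {0↦4, 1↦5, 2↦6, 3↦2} → |E|=5, then 1 more step(s) → NF |V|=3 |E|=3 V={0:B, 1:C, 2:A} E=0-p->0 1-p->0 2-q->2
branch R2-first: apply at {0↦2, 1↦3} → |E|=6, then 1 more step(s) → NF |V|=3 |E|=3 V={0:B, 1:C, 2:A} E=0-p->0 1-p->0 2-q->2
graphs isomorphic (equal up to label-preserving node renaming)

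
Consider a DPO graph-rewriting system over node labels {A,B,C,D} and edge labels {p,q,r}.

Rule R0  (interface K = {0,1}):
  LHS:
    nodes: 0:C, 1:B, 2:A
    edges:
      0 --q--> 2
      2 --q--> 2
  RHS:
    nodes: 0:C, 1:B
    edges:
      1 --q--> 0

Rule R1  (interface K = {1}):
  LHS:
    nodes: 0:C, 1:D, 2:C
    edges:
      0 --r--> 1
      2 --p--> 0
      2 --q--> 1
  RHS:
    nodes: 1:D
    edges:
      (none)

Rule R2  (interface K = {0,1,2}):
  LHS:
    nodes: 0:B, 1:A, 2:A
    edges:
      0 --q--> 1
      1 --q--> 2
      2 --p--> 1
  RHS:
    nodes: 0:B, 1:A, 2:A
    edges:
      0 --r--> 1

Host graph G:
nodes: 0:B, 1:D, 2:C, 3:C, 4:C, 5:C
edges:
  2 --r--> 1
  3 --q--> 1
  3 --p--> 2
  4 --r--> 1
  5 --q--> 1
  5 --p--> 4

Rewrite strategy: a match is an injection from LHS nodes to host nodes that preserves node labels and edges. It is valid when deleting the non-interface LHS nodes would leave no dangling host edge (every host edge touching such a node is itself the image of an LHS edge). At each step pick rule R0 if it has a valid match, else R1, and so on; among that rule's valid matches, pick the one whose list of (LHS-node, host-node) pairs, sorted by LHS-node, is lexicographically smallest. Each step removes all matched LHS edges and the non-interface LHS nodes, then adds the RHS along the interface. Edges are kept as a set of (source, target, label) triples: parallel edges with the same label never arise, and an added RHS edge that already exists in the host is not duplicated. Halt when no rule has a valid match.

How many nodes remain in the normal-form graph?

Answer: 2

Rewrite trace:
initial: |V|=6 |E|=6  E = 2-r->1 3-q->1 3-p->2 4-r->1 5-q->1 5-p->4
step 1: apply R1 at {0↦2, 1↦1, 2↦3}  → |V|=4 |E|=3  E = 4-r->1 5-q->1 5-p->4
step 2: apply R1 at {0↦4, 1↦1, 2↦5}  → |V|=2 |E|=0  E = ∅
normal form: no rule applies after step 2
NF nodes: {0:B, 1:D}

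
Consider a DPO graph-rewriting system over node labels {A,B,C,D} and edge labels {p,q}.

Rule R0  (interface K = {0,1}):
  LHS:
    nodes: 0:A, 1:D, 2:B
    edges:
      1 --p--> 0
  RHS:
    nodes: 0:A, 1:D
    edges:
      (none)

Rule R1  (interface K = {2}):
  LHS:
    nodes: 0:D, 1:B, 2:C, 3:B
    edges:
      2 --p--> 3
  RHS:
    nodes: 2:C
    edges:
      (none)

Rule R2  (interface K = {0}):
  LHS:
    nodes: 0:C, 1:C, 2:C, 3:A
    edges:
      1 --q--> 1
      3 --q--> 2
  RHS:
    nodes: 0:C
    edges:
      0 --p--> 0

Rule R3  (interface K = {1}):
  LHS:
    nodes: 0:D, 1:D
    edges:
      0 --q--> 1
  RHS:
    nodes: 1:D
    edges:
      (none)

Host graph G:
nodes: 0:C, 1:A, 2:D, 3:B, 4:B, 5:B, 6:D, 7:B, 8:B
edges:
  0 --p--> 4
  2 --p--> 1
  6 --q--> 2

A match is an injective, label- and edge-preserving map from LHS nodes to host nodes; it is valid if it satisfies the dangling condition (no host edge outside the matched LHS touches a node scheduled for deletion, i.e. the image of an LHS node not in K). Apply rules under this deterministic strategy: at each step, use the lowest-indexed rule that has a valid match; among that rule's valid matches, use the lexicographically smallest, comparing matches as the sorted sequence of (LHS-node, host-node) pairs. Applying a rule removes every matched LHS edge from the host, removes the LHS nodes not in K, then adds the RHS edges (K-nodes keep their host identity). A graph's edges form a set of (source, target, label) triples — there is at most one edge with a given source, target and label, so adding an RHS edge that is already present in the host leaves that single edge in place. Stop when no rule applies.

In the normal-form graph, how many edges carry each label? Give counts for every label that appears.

[0] host  ⇒  9 nodes, 3 edges  {0-p->4 2-p->1 6-q->2}
[1] R0 @ {0↦1, 1↦2, 2↦3}  ⇒  8 nodes, 2 edges  {0-p->4 6-q->2}
[2] R3 @ {0↦6, 1↦2}  ⇒  7 nodes, 1 edges  {0-p->4}
[3] R1 @ {0↦2, 1↦5, 2↦0, 3↦4}  ⇒  4 nodes, 0 edges  {∅}
halt: no rule applies after step 3
NF edges: []

Answer: (no edges)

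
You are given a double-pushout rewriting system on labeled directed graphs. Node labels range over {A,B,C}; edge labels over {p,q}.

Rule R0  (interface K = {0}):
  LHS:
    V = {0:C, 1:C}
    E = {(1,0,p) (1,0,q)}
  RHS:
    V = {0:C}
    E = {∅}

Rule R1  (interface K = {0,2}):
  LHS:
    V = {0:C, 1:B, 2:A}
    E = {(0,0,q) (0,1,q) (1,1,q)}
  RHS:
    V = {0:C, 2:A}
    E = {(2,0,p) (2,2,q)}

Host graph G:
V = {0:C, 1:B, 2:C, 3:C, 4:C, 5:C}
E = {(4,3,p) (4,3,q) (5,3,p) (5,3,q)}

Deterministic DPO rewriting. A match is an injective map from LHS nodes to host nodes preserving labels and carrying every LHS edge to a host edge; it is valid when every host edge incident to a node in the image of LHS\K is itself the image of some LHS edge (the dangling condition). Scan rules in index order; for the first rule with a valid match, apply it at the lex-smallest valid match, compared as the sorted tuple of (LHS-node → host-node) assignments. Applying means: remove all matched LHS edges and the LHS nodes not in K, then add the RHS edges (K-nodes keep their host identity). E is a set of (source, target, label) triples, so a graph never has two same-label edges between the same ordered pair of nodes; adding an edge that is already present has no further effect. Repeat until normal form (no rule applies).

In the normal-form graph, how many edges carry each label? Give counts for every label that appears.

Answer: (no edges)

Steps:
[0] host  ⇒  6 nodes, 4 edges  {4-p->3 4-q->3 5-p->3 5-q->3}
[1] R0 @ {0↦3, 1↦4}  ⇒  5 nodes, 2 edges  {5-p->3 5-q->3}
[2] R0 @ {0↦3, 1↦5}  ⇒  4 nodes, 0 edges  {∅}
halt: no rule applies after step 2
NF edges: []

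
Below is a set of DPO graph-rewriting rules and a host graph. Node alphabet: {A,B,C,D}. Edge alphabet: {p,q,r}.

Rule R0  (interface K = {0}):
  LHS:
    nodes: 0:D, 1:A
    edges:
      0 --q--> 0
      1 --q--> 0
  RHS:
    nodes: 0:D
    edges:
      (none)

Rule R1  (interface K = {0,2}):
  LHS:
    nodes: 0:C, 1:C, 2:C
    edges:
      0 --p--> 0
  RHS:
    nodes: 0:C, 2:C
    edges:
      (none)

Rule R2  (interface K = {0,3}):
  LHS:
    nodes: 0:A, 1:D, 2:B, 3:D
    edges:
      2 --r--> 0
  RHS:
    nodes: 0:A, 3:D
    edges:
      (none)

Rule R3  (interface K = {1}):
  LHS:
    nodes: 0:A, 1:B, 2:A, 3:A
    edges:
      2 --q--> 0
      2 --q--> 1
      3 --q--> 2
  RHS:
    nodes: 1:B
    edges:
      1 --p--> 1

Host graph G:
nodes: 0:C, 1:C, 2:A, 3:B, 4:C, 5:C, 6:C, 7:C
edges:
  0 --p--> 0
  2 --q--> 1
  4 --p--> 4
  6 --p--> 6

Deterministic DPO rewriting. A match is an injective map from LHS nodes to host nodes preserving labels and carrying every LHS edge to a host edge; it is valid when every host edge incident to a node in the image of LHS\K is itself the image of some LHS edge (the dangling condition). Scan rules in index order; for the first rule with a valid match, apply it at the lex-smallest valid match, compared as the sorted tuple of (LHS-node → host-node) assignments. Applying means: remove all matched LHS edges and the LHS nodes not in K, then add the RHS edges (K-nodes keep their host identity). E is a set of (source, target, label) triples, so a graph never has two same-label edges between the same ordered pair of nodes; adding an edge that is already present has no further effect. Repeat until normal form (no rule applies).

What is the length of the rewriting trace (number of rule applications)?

[0] host  ⇒  8 nodes, 4 edges  {0-p->0 2-q->1 4-p->4 6-p->6}
[1] R1 @ {0↦0, 1↦5, 2↦1}  ⇒  7 nodes, 3 edges  {2-q->1 4-p->4 6-p->6}
[2] R1 @ {0↦4, 1↦0, 2↦1}  ⇒  6 nodes, 2 edges  {2-q->1 6-p->6}
[3] R1 @ {0↦6, 1↦4, 2↦1}  ⇒  5 nodes, 1 edges  {2-q->1}
halt: no rule applies after step 3

Answer: 3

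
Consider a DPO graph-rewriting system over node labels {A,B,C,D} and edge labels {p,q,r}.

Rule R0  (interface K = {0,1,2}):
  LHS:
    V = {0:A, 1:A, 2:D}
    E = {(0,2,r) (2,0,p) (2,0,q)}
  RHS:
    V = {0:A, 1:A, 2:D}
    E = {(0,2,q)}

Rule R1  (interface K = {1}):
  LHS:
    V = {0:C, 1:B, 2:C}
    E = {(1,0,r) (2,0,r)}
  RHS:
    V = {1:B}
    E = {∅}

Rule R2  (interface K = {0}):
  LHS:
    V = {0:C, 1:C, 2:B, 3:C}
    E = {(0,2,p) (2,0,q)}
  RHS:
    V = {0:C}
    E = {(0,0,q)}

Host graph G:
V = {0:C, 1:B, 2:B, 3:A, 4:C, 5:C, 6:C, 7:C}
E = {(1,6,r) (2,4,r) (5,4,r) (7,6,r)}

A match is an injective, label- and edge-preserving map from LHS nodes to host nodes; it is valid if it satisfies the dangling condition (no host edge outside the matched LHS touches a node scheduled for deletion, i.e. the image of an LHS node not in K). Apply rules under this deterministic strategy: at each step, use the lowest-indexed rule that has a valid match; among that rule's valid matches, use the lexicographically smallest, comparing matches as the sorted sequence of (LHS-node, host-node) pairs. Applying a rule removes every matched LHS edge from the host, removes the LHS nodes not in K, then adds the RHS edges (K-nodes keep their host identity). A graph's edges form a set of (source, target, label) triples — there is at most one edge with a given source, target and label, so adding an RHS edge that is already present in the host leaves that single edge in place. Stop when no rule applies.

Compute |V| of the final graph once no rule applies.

Answer: 4

Derivation:
start.  V:8 E:4  edges: 1-r->6 2-r->4 5-r->4 7-r->6
1. fire R1 via {0↦4, 1↦2, 2↦5}  →  V:6 E:2  edges: 1-r->6 7-r->6
2. fire R1 via {0↦6, 1↦1, 2↦7}  →  V:4 E:0  edges: ∅
halt: no rule applies after step 2
NF nodes: {0:C, 1:B, 2:B, 3:A}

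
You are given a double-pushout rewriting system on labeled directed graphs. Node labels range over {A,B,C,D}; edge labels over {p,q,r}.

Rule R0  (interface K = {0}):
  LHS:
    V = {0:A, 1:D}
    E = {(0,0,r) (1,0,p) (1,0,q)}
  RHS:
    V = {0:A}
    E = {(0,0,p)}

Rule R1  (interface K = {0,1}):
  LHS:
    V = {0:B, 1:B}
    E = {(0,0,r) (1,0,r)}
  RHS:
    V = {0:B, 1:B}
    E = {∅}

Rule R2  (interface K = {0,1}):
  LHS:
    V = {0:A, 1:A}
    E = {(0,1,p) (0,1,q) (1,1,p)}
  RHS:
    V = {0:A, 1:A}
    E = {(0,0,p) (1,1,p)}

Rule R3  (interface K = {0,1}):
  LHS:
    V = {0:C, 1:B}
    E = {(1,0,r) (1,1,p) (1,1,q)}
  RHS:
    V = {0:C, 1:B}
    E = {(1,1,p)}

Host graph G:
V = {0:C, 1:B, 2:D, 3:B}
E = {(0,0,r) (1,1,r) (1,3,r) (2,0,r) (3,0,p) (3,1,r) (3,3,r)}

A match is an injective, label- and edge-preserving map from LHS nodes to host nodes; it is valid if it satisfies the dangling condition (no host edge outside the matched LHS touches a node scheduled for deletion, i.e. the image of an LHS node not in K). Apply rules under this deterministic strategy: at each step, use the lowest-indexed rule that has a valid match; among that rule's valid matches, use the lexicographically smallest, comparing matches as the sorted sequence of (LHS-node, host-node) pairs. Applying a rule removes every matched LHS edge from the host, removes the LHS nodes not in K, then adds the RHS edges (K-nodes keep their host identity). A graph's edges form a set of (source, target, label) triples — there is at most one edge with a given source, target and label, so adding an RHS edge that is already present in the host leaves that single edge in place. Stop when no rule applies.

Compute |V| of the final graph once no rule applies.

Answer: 4

Steps:
initial: |V|=4 |E|=7  E = 0-r->0 1-r->1 1-r->3 2-r->0 3-p->0 3-r->1 3-r->3
step 1: apply R1 at {0↦1, 1↦3}  → |V|=4 |E|=5  E = 0-r->0 1-r->3 2-r->0 3-p->0 3-r->3
step 2: apply R1 at {0↦3, 1↦1}  → |V|=4 |E|=3  E = 0-r->0 2-r->0 3-p->0
normal form: no rule applies after step 2
NF nodes: {0:C, 1:B, 2:D, 3:B}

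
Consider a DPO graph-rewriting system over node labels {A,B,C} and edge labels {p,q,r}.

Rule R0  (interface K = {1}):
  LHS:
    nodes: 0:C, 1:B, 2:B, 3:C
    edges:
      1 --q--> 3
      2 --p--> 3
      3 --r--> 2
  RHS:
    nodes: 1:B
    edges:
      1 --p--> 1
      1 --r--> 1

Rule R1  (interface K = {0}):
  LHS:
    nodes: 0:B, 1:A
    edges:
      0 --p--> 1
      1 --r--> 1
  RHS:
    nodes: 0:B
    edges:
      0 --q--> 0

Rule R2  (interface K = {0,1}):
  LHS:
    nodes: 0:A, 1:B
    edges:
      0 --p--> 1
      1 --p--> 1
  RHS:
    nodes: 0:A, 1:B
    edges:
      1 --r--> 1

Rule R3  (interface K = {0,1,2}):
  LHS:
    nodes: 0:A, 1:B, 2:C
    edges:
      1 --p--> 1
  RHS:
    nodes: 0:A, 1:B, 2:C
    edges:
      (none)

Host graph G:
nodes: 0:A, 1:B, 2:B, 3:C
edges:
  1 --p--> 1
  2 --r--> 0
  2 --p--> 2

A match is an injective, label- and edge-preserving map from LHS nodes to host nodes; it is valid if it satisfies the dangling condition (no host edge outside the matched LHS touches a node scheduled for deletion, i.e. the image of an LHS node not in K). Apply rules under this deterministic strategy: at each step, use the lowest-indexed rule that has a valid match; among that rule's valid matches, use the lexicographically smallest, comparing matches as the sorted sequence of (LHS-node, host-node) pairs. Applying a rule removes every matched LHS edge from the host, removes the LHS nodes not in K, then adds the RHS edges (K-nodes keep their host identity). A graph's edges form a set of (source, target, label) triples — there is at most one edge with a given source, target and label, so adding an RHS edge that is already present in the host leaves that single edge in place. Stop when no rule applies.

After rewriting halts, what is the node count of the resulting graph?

[0] host  ⇒  4 nodes, 3 edges  {1-p->1 2-r->0 2-p->2}
[1] R3 @ {0↦0, 1↦1, 2↦3}  ⇒  4 nodes, 2 edges  {2-r->0 2-p->2}
[2] R3 @ {0↦0, 1↦2, 2↦3}  ⇒  4 nodes, 1 edges  {2-r->0}
final graph: no rule applies after step 2
NF nodes: {0:A, 1:B, 2:B, 3:C}

Answer: 4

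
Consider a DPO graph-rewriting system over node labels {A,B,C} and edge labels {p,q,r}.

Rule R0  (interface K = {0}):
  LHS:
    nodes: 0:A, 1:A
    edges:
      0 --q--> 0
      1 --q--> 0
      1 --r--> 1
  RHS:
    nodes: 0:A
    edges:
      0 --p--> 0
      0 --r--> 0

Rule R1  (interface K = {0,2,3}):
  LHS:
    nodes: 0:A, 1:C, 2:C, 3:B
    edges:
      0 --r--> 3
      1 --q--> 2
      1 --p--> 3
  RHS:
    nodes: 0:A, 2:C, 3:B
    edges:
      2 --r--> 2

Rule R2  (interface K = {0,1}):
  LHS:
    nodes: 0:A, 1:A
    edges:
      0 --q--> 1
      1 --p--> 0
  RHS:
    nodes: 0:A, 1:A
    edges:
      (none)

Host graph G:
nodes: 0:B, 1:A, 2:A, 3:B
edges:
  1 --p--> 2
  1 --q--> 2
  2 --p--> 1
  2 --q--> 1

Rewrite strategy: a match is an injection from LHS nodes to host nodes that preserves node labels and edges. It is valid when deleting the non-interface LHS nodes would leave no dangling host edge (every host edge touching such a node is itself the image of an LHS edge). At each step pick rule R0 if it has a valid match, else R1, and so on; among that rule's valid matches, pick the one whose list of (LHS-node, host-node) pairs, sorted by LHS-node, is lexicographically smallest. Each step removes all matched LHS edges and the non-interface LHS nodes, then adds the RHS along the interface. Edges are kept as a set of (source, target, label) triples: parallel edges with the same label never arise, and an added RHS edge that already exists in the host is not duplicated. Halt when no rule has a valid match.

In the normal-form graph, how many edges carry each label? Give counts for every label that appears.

initial: |V|=4 |E|=4  E = 1-p->2 1-q->2 2-p->1 2-q->1
step 1: apply R2 at {0↦1, 1↦2}  → |V|=4 |E|=2  E = 1-p->2 2-q->1
step 2: apply R2 at {0↦2, 1↦1}  → |V|=4 |E|=0  E = ∅
halt: no rule applies after step 2
NF edges: []

Answer: (no edges)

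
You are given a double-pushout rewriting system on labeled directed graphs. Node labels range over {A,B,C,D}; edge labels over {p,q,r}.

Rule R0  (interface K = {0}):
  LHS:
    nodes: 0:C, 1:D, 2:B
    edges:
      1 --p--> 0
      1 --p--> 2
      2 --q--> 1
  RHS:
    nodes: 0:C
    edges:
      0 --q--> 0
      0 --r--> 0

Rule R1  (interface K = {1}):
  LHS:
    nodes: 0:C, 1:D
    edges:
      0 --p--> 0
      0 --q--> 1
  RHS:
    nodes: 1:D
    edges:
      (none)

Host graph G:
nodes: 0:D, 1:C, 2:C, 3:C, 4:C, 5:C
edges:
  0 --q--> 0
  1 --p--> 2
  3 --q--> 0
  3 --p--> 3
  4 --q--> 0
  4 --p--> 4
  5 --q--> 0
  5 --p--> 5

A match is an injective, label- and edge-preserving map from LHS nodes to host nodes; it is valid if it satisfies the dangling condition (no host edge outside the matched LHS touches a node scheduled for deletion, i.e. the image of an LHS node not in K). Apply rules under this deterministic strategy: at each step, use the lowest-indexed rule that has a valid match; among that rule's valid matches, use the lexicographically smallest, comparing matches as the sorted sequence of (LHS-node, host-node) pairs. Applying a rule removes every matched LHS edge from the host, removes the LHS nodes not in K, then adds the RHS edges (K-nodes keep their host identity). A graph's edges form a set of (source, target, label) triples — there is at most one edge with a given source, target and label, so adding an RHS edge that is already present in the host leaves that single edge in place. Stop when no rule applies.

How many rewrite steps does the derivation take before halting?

initial: |V|=6 |E|=8  E = 0-q->0 1-p->2 3-q->0 3-p->3 4-q->0 4-p->4 5-q->0 5-p->5
step 1: apply R1 at {0↦3, 1↦0}  → |V|=5 |E|=6  E = 0-q->0 1-p->2 4-q->0 4-p->4 5-q->0 5-p->5
step 2: apply R1 at {0↦4, 1↦0}  → |V|=4 |E|=4  E = 0-q->0 1-p->2 5-q->0 5-p->5
step 3: apply R1 at {0↦5, 1↦0}  → |V|=3 |E|=2  E = 0-q->0 1-p->2
final graph: no rule applies after step 3

Answer: 3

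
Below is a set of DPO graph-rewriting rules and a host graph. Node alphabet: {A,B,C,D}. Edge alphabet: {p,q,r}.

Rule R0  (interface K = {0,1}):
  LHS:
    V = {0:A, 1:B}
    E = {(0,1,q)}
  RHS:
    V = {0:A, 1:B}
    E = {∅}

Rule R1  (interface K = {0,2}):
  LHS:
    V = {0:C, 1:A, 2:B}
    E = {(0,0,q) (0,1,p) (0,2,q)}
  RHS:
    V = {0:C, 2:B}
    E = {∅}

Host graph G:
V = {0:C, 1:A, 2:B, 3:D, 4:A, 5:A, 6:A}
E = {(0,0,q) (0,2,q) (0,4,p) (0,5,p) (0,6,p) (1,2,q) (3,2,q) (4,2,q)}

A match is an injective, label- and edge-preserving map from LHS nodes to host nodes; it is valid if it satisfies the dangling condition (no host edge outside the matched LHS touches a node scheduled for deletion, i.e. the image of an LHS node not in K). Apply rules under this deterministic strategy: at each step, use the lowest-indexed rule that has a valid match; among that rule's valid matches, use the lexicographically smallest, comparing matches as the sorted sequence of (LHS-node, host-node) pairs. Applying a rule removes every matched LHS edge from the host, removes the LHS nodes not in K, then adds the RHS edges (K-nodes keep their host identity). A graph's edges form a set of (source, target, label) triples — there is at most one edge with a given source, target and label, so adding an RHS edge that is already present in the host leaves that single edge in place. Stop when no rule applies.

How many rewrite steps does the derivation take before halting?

start.  V:7 E:8  edges: 0-q->0 0-q->2 0-p->4 0-p->5 0-p->6 1-q->2 3-q->2 4-q->2
1. fire R0 via {0↦1, 1↦2}  →  V:7 E:7  edges: 0-q->0 0-q->2 0-p->4 0-p->5 0-p->6 3-q->2 4-q->2
2. fire R0 via {0↦4, 1↦2}  →  V:7 E:6  edges: 0-q->0 0-q->2 0-p->4 0-p->5 0-p->6 3-q->2
3. fire R1 via {0↦0, 1↦4, 2↦2}  →  V:6 E:3  edges: 0-p->5 0-p->6 3-q->2
final graph: no rule applies after step 3

Answer: 3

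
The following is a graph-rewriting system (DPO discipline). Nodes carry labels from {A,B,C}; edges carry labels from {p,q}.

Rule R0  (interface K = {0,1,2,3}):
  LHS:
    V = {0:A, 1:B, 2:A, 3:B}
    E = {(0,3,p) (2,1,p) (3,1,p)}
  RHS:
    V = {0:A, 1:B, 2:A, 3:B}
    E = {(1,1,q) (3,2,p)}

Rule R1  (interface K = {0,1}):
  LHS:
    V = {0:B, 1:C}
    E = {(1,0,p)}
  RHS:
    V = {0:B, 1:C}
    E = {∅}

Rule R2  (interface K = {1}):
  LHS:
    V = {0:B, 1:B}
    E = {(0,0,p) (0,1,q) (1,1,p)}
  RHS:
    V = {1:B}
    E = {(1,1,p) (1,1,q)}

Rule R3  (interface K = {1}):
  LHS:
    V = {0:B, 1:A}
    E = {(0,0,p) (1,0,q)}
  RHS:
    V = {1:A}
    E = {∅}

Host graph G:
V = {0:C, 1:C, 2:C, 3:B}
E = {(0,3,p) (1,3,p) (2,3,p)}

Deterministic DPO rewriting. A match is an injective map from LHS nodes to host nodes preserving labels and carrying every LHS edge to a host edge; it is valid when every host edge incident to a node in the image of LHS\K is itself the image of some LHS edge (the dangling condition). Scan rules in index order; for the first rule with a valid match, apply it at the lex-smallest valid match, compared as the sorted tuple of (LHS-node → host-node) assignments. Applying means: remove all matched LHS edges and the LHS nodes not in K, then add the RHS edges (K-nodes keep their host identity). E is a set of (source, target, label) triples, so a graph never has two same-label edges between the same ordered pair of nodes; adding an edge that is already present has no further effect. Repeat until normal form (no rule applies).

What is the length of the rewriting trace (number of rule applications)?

initial: |V|=4 |E|=3  E = 0-p->3 1-p->3 2-p->3
step 1: apply R1 at {0↦3, 1↦0}  → |V|=4 |E|=2  E = 1-p->3 2-p->3
step 2: apply R1 at {0↦3, 1↦1}  → |V|=4 |E|=1  E = 2-p->3
step 3: apply R1 at {0↦3, 1↦2}  → |V|=4 |E|=0  E = ∅
halt: no rule applies after step 3

Answer: 3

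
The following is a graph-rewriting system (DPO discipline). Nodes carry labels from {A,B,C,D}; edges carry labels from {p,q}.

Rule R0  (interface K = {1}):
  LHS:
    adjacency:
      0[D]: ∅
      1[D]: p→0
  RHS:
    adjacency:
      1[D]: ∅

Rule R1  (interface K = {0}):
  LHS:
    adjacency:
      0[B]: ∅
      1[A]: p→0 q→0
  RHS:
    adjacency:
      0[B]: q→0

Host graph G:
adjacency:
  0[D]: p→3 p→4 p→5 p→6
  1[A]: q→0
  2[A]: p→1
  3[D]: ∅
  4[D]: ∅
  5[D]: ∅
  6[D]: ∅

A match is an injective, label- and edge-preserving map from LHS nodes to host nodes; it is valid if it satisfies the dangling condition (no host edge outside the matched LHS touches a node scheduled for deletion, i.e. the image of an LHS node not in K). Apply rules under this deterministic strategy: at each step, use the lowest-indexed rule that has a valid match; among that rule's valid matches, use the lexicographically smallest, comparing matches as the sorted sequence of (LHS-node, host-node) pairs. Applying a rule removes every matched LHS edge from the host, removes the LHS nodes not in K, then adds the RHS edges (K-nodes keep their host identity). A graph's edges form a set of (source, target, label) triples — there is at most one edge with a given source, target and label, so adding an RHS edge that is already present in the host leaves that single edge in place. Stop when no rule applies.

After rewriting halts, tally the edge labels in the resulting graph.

Answer: p:1 q:1

Steps:
initial: |V|=7 |E|=6  E = 0-p->3 0-p->4 0-p->5 0-p->6 1-q->0 2-p->1
step 1: apply R0 at {0↦3, 1↦0}  → |V|=6 |E|=5  E = 0-p->4 0-p->5 0-p->6 1-q->0 2-p->1
step 2: apply R0 at {0↦4, 1↦0}  → |V|=5 |E|=4  E = 0-p->5 0-p->6 1-q->0 2-p->1
step 3: apply R0 at {0↦5, 1↦0}  → |V|=4 |E|=3  E = 0-p->6 1-q->0 2-p->1
step 4: apply R0 at {0↦6, 1↦0}  → |V|=3 |E|=2  E = 1-q->0 2-p->1
halt: no rule applies after step 4
NF edges: [(1, 0, 'q'), (2, 1, 'p')]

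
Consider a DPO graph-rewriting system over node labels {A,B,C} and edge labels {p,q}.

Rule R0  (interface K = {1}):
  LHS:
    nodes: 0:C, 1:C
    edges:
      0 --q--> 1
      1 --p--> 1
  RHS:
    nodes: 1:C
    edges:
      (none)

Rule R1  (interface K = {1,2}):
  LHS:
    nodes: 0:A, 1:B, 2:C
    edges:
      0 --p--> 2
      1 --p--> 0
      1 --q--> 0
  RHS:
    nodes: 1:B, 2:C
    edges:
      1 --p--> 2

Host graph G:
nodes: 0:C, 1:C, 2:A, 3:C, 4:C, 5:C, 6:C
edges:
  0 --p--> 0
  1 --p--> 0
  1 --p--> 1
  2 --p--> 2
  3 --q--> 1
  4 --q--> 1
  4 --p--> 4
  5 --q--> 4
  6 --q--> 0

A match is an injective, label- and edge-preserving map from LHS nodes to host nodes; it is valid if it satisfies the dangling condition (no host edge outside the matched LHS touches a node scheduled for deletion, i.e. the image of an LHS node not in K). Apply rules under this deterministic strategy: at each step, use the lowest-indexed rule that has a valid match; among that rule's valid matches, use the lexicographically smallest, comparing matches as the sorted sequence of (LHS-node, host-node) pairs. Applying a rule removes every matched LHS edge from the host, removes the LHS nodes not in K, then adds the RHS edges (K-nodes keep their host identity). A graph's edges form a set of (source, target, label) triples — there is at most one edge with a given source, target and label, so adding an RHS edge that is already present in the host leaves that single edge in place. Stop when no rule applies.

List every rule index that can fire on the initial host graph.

Answer: [R0]

Rewrite trace:
R0: 3 valid matches — {0↦3, 1↦1}, {0↦5, 1↦4}, {0↦6, 1↦0}
R1: no valid match — LHS pattern not found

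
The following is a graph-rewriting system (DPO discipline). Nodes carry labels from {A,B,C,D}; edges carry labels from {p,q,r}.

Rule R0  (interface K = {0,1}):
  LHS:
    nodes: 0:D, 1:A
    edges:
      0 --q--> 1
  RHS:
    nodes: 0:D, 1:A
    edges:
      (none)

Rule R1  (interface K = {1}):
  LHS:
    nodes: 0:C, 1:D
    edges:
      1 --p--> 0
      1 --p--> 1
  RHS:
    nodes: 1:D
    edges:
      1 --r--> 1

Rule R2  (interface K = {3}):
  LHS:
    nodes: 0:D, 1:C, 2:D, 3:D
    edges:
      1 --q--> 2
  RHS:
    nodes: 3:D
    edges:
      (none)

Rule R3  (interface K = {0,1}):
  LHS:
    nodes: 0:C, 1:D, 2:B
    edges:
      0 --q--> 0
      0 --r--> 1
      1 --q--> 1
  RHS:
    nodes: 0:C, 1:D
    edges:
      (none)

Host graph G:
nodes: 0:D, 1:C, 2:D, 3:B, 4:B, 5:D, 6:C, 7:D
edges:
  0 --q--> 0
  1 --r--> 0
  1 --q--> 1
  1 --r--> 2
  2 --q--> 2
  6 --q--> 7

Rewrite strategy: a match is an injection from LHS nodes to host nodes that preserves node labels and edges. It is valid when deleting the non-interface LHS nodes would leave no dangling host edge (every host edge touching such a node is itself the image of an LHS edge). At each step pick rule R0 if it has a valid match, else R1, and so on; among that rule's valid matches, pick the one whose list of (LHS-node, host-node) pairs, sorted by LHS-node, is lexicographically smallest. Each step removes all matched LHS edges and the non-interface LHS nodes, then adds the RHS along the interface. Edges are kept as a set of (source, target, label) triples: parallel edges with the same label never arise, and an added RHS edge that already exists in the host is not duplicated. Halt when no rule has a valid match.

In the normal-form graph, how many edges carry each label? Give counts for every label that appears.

Answer: q:1 r:1

Steps:
[0] host  ⇒  8 nodes, 6 edges  {0-q->0 1-r->0 1-q->1 1-r->2 2-q->2 6-q->7}
[1] R2 @ {0↦5, 1↦6, 2↦7, 3↦0}  ⇒  5 nodes, 5 edges  {0-q->0 1-r->0 1-q->1 1-r->2 2-q->2}
[2] R3 @ {0↦1, 1↦0, 2↦3}  ⇒  4 nodes, 2 edges  {1-r->2 2-q->2}
halt: no rule applies after step 2
NF edges: [(1, 2, 'r'), (2, 2, 'q')]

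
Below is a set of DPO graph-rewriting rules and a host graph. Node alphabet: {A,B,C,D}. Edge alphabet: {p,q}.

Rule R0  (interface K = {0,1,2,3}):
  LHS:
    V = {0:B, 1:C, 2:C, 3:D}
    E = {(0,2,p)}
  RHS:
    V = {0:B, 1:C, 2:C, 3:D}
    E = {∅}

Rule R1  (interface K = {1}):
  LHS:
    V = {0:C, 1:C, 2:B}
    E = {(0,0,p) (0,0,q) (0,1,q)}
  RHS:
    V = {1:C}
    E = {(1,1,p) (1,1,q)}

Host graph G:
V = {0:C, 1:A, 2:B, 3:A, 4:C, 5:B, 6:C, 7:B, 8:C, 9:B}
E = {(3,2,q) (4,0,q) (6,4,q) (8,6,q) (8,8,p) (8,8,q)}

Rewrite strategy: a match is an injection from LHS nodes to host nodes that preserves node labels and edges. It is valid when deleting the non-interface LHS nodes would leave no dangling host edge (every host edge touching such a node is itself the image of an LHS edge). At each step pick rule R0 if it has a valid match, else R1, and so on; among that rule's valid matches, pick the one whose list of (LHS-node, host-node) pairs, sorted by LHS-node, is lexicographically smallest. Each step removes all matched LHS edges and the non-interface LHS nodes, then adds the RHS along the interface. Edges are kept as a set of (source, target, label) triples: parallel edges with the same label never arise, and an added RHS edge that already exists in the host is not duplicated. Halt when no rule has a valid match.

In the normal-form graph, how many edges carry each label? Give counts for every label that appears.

Answer: p:1 q:2

Rewrite trace:
initial: |V|=10 |E|=6  E = 3-q->2 4-q->0 6-q->4 8-q->6 8-p->8 8-q->8
step 1: apply R1 at {0↦8, 1↦6, 2↦5}  → |V|=8 |E|=5  E = 3-q->2 4-q->0 6-q->4 6-p->6 6-q->6
step 2: apply R1 at {0↦6, 1↦4, 2↦7}  → |V|=6 |E|=4  E = 3-q->2 4-q->0 4-p->4 4-q->4
step 3: apply R1 at {0↦4, 1↦0, 2↦9}  → |V|=4 |E|=3  E = 0-p->0 0-q->0 3-q->2
normal form: no rule applies after step 3
NF edges: [(0, 0, 'p'), (0, 0, 'q'), (3, 2, 'q')]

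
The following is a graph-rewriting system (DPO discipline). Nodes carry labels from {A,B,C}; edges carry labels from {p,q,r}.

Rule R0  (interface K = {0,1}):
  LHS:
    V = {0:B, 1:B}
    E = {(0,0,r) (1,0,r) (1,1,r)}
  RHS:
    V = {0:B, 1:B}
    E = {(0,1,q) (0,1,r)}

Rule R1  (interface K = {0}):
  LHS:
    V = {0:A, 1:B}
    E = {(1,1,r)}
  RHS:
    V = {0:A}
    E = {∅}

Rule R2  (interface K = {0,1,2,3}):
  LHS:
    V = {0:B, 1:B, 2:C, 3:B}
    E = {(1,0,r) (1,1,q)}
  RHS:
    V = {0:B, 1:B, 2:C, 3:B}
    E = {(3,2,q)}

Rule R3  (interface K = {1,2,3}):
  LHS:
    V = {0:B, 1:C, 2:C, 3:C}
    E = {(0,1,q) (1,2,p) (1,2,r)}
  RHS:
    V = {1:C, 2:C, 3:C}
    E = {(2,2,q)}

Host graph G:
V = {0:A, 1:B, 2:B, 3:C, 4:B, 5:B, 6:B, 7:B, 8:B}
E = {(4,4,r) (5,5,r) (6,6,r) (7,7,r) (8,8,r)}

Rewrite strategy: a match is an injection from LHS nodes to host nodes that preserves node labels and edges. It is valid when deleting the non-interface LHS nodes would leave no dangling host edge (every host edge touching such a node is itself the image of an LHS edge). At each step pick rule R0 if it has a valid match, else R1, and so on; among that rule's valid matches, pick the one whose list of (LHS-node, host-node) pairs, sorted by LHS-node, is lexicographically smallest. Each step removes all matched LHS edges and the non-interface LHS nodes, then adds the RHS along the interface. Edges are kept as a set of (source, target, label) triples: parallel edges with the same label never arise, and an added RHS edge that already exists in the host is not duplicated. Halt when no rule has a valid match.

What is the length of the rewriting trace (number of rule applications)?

start.  V:9 E:5  edges: 4-r->4 5-r->5 6-r->6 7-r->7 8-r->8
1. fire R1 via {0↦0, 1↦4}  →  V:8 E:4  edges: 5-r->5 6-r->6 7-r->7 8-r->8
2. fire R1 via {0↦0, 1↦5}  →  V:7 E:3  edges: 6-r->6 7-r->7 8-r->8
3. fire R1 via {0↦0, 1↦6}  →  V:6 E:2  edges: 7-r->7 8-r->8
4. fire R1 via {0↦0, 1↦7}  →  V:5 E:1  edges: 8-r->8
5. fire R1 via {0↦0, 1↦8}  →  V:4 E:0  edges: ∅
halt: no rule applies after step 5

Answer: 5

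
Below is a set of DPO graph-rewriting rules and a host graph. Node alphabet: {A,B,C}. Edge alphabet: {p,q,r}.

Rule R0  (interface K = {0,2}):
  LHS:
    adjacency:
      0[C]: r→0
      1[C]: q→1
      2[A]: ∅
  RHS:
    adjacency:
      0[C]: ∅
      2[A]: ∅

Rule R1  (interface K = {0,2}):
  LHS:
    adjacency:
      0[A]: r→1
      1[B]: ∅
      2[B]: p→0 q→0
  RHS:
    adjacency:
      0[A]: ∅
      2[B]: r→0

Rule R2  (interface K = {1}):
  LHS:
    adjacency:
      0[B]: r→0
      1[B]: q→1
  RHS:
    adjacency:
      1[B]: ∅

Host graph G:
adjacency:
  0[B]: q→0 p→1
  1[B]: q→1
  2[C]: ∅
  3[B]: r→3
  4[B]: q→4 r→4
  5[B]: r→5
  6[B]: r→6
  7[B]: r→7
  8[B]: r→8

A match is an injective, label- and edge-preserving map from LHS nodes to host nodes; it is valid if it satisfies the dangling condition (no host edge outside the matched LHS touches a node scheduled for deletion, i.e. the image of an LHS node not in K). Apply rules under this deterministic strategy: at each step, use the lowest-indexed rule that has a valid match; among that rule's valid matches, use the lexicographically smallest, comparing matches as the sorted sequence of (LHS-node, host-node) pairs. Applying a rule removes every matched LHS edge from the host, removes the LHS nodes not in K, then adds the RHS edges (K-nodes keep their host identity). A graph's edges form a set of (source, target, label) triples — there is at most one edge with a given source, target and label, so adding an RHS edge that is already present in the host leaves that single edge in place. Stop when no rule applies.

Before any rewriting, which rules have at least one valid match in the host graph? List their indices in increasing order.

R0: no valid match — LHS pattern not found
R1: no valid match — LHS pattern not found
R2: 15 valid matches — {0↦3, 1↦0}, {0↦3, 1↦1}, {0↦3, 1↦4} (+12 more)

Answer: [R2]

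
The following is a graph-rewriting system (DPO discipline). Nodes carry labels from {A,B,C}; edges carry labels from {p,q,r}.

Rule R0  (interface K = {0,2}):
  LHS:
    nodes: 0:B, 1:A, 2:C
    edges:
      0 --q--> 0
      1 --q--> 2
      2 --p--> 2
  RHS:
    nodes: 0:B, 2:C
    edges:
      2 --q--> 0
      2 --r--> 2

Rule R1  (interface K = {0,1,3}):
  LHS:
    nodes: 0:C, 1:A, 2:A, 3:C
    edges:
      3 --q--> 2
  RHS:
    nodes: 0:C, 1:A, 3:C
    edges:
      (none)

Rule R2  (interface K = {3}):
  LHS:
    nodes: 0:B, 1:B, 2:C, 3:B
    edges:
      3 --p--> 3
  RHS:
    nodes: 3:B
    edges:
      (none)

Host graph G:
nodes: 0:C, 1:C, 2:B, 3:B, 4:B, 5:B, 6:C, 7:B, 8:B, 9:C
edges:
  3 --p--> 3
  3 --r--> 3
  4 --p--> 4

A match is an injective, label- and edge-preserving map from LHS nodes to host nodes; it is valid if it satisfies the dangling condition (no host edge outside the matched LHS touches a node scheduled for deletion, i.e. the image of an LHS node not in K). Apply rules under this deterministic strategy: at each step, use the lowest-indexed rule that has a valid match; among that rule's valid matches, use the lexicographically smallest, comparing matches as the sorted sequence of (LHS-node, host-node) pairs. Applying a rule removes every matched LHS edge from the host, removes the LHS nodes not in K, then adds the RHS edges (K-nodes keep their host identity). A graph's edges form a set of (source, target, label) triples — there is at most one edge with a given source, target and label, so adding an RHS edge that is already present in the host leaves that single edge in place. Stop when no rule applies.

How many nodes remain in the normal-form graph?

Answer: 4

Derivation:
start.  V:10 E:3  edges: 3-p->3 3-r->3 4-p->4
1. fire R2 via {0↦2, 1↦5, 2↦0, 3↦3}  →  V:7 E:2  edges: 3-r->3 4-p->4
2. fire R2 via {0↦7, 1↦8, 2↦1, 3↦4}  →  V:4 E:1  edges: 3-r->3
normal form: no rule applies after step 2
NF nodes: {3:B, 4:B, 6:C, 9:C}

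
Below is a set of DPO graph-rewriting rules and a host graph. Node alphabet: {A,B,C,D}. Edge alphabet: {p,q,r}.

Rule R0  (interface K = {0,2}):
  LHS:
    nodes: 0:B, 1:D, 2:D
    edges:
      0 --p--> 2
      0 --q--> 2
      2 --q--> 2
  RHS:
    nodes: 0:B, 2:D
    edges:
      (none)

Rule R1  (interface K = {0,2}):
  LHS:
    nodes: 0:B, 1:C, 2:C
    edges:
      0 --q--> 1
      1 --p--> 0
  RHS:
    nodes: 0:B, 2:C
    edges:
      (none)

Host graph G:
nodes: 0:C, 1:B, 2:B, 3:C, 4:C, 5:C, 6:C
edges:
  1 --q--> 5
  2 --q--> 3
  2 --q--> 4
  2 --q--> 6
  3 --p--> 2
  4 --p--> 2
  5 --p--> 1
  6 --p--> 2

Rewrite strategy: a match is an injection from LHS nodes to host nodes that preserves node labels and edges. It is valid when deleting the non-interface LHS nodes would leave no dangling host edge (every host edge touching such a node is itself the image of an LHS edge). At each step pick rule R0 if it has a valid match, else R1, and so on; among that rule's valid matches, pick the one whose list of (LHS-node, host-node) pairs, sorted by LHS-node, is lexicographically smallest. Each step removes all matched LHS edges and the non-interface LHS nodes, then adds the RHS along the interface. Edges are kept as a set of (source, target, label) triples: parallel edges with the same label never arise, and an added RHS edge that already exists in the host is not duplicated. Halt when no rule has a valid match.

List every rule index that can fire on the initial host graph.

Answer: [R1]

Derivation:
R0: no valid match — LHS pattern not found
R1: 16 valid matches — {0↦1, 1↦5, 2↦0}, {0↦1, 1↦5, 2↦3}, {0↦1, 1↦5, 2↦4} (+13 more)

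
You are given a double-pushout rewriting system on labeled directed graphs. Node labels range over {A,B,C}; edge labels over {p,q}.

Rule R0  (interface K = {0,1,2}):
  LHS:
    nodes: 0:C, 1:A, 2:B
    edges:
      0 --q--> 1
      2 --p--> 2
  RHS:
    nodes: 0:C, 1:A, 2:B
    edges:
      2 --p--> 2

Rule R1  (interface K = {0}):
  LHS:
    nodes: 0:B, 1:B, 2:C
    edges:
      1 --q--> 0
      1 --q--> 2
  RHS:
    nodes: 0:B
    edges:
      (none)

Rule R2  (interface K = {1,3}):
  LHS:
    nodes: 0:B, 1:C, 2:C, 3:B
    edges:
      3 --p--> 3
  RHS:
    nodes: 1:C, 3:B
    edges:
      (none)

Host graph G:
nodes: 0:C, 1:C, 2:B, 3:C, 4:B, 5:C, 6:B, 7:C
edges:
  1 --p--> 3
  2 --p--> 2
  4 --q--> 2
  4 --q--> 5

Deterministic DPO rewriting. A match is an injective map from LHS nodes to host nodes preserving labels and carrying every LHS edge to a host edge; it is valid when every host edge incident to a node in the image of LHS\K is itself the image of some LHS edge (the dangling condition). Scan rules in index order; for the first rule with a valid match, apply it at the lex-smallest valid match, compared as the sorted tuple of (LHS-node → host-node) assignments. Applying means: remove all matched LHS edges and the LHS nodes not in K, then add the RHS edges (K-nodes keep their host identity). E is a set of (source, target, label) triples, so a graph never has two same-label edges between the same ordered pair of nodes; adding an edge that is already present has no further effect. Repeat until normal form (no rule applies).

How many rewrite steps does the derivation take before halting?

initial: |V|=8 |E|=4  E = 1-p->3 2-p->2 4-q->2 4-q->5
step 1: apply R1 at {0↦2, 1↦4, 2↦5}  → |V|=6 |E|=2  E = 1-p->3 2-p->2
step 2: apply R2 at {0↦6, 1↦0, 2↦7, 3↦2}  → |V|=4 |E|=1  E = 1-p->3
final graph: no rule applies after step 2

Answer: 2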